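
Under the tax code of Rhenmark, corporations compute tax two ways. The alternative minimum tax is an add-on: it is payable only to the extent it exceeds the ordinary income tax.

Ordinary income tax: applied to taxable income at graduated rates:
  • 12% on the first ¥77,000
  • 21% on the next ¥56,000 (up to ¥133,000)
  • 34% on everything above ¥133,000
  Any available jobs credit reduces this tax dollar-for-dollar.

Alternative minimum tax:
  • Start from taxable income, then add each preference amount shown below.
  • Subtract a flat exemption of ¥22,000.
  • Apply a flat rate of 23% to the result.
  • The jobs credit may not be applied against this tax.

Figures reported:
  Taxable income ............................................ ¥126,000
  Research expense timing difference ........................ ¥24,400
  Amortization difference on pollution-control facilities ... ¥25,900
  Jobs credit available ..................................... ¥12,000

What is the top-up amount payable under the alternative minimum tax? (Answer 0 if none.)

Ordinary income tax:
  ¥77,000 × 12% = ¥9,240
  ¥49,000 × 21% = ¥10,290
  → ¥19,530
  Less jobs credit ¥12,000 → ¥7,530

Alternative minimum tax:
  Adjusted income: ¥126,000 + ¥24,400 + ¥25,900 = ¥176,300
  Less exemption ¥22,000 → base ¥154,300
  ¥154,300 × 23% = ¥35,489

Excess of alternative minimum tax over ordinary income tax: ¥35,489 − ¥7,530 = ¥27,959.

¥27,959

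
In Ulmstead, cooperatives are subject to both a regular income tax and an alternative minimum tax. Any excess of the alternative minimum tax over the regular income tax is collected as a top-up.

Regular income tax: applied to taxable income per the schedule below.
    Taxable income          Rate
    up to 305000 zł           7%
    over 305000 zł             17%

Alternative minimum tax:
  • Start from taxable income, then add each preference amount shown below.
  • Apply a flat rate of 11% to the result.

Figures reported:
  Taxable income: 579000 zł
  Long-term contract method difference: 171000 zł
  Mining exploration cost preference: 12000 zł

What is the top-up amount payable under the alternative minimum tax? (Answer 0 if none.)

15890 zł

Alternative minimum tax:
  Adjusted income: 579000 zł + 171000 zł + 12000 zł = 762000 zł
  762000 zł × 11% = 83820 zł

Regular income tax:
  305000 zł × 7% = 21350 zł
  274000 zł × 17% = 46580 zł
  → 67930 zł

Excess of alternative minimum tax over regular income tax: 83820 zł − 67930 zł = 15890 zł.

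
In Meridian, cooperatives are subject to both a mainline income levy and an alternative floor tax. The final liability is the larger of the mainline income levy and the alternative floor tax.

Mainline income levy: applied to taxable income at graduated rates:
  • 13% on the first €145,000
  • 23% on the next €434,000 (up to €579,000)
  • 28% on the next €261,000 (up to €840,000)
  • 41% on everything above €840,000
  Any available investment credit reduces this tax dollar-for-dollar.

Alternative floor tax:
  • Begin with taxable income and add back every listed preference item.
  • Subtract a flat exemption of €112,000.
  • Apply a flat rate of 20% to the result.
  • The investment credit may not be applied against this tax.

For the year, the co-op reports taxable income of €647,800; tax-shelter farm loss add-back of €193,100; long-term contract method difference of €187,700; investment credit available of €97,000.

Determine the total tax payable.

€183,320

Mainline income levy:
  €145,000 × 13% = €18,850
  €434,000 × 23% = €99,820
  €68,800 × 28% = €19,264
  → €137,934
  Less investment credit €97,000 → €40,934

Alternative floor tax:
  Adjusted income: €647,800 + €193,100 + €187,700 = €1,028,600
  Less exemption €112,000 → base €916,600
  €916,600 × 20% = €183,320

€183,320 > €40,934, so the alternative floor tax is the binding amount.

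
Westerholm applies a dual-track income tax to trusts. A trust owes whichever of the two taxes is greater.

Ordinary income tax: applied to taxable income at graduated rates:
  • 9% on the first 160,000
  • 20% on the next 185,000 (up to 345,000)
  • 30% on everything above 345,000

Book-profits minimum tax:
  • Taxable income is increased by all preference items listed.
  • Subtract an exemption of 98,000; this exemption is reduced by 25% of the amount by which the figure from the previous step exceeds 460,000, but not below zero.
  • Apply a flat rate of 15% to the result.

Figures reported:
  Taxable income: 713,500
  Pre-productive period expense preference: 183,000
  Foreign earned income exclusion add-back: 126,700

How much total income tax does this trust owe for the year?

Ordinary income tax:
  160,000 × 9% = 14,400
  185,000 × 20% = 37,000
  368,500 × 30% = 110,550
  → 161,950

Book-profits minimum tax:
  Adjusted income: 713,500 + 183,000 + 126,700 = 1,023,200
  Exemption: 25% × (1,023,200 − 460,000) = 140,800 ≥ 98,000, so the exemption is fully phased out
  Base: 1,023,200 − 0 = 1,023,200
  1,023,200 × 15% = 153,480

161,950 > 153,480, so the ordinary income tax governs.

161,950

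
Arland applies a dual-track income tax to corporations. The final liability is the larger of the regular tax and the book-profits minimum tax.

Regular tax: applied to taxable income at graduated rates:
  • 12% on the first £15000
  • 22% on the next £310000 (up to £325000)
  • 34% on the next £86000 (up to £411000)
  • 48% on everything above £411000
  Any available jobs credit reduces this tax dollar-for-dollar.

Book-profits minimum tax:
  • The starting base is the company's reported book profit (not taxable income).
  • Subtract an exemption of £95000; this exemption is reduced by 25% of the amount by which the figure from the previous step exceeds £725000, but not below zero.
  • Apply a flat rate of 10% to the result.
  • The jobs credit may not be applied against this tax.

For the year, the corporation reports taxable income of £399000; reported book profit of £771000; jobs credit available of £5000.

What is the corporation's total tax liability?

£90160

Book-profits minimum tax:
  Base (reported book profit): £771000
  Exemption: £95000 − 25% × (£771000 − £725000) = £95000 − £11500 = £83500
  Base: £771000 − £83500 = £687500
  £687500 × 10% = £68750

Regular tax:
  £15000 × 12% = £1800
  £310000 × 22% = £68200
  £74000 × 34% = £25160
  → £95160
  Less jobs credit £5000 → £90160

£90160 > £68750, so the regular tax governs.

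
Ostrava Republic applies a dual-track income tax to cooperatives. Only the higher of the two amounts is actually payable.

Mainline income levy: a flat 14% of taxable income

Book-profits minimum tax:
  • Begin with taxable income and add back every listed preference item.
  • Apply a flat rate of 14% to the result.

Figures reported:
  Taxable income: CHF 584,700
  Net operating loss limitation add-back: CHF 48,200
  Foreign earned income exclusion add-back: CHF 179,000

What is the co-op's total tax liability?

Mainline income levy:
  CHF 584,700 × 14% = CHF 81,858

Book-profits minimum tax:
  Adjusted income: CHF 584,700 + CHF 48,200 + CHF 179,000 = CHF 811,900
  CHF 811,900 × 14% = CHF 113,666

CHF 113,666 > CHF 81,858, so the book-profits minimum tax is the binding amount.

CHF 113,666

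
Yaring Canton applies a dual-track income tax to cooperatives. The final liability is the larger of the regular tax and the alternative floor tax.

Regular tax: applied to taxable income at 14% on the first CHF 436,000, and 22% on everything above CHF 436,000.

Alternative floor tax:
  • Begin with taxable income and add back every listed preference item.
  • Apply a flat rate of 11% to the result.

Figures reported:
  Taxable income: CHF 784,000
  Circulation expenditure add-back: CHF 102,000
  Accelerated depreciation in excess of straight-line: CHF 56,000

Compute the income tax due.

Regular tax:
  CHF 436,000 × 14% = CHF 61,040
  CHF 348,000 × 22% = CHF 76,560
  → CHF 137,600

Alternative floor tax:
  Adjusted income: CHF 784,000 + CHF 102,000 + CHF 56,000 = CHF 942,000
  CHF 942,000 × 11% = CHF 103,620

CHF 137,600 > CHF 103,620, so the regular tax governs.

CHF 137,600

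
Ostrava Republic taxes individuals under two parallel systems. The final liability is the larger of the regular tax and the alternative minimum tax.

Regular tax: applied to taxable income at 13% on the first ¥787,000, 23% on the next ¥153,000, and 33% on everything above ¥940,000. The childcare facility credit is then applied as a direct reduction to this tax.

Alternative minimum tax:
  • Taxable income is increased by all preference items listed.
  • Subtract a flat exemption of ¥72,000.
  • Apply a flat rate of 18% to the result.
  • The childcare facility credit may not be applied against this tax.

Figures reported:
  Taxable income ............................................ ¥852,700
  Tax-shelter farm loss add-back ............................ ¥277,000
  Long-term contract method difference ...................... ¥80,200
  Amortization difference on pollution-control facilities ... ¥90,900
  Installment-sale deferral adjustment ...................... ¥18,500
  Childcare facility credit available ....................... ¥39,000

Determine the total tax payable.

Regular tax:
  ¥787,000 × 13% = ¥102,310
  ¥65,700 × 23% = ¥15,111
  → ¥117,421
  Less childcare facility credit ¥39,000 → ¥78,421

Alternative minimum tax:
  Adjusted income: ¥852,700 + ¥277,000 + ¥80,200 + ¥90,900 + ¥18,500 = ¥1,319,300
  Less exemption ¥72,000 → base ¥1,247,300
  ¥1,247,300 × 18% = ¥224,514

¥224,514 > ¥78,421, so the alternative minimum tax is the binding amount.

¥224,514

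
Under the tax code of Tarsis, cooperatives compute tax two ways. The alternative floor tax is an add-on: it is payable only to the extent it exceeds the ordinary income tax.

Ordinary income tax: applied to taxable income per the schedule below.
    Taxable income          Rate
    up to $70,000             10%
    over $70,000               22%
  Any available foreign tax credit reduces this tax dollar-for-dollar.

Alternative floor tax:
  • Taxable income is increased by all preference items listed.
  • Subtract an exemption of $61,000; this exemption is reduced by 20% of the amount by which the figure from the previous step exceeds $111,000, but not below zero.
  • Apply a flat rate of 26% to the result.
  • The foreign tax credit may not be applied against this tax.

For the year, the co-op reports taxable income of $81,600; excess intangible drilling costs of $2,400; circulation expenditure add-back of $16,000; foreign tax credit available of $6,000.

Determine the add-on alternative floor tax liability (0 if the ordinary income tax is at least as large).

$6,588

Alternative floor tax:
  Adjusted income: $81,600 + $2,400 + $16,000 = $100,000
  Exemption: $100,000 ≤ $111,000, so full $61,000 applies
  Base: $100,000 − $61,000 = $39,000
  $39,000 × 26% = $10,140

Ordinary income tax:
  $70,000 × 10% = $7,000
  $11,600 × 22% = $2,552
  → $9,552
  Less foreign tax credit $6,000 → $3,552

Excess of alternative floor tax over ordinary income tax: $10,140 − $3,552 = $6,588.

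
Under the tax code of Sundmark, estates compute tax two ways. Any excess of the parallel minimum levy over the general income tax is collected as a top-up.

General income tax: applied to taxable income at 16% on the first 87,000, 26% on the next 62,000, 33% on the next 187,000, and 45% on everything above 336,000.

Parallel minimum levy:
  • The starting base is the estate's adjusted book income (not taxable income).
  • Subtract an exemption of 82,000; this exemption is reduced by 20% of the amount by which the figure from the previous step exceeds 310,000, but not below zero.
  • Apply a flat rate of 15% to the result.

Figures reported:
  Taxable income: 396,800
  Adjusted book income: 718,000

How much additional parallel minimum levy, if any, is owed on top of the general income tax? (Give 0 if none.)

0

General income tax:
  87,000 × 16% = 13,920
  62,000 × 26% = 16,120
  187,000 × 33% = 61,710
  60,800 × 45% = 27,360
  → 119,110

Parallel minimum levy:
  Base (adjusted book income): 718,000
  Exemption: 82,000 − 20% × (718,000 − 310,000) = 82,000 − 81,600 = 400
  Base: 718,000 − 400 = 717,600
  717,600 × 15% = 107,640

107,640 ≤ 119,110, so no add-on is due.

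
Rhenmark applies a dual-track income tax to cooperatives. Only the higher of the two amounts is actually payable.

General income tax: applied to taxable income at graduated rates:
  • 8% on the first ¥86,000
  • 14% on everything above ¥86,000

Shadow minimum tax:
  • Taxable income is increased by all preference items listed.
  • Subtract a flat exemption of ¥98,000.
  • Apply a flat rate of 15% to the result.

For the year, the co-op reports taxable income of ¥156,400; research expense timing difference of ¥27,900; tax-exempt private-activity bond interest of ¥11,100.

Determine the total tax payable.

¥16,736

General income tax:
  ¥86,000 × 8% = ¥6,880
  ¥70,400 × 14% = ¥9,856
  → ¥16,736

Shadow minimum tax:
  Adjusted income: ¥156,400 + ¥27,900 + ¥11,100 = ¥195,400
  Less exemption ¥98,000 → base ¥97,400
  ¥97,400 × 15% = ¥14,610

¥16,736 > ¥14,610, so the general income tax governs.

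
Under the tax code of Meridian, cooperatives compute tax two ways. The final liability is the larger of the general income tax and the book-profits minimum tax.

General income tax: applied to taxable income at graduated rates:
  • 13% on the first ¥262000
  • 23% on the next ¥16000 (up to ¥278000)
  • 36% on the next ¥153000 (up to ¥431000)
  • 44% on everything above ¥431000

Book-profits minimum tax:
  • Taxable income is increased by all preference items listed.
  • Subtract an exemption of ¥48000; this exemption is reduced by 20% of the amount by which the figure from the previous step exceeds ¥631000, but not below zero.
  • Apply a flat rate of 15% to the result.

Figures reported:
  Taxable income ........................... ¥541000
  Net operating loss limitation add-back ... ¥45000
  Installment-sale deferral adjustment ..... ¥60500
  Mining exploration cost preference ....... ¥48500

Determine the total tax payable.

¥141220

Book-profits minimum tax:
  Adjusted income: ¥541000 + ¥45000 + ¥60500 + ¥48500 = ¥695000
  Exemption: ¥48000 − 20% × (¥695000 − ¥631000) = ¥48000 − ¥12800 = ¥35200
  Base: ¥695000 − ¥35200 = ¥659800
  ¥659800 × 15% = ¥98970

General income tax:
  ¥262000 × 13% = ¥34060
  ¥16000 × 23% = ¥3680
  ¥153000 × 36% = ¥55080
  ¥110000 × 44% = ¥48400
  → ¥141220

¥141220 > ¥98970, so the general income tax governs.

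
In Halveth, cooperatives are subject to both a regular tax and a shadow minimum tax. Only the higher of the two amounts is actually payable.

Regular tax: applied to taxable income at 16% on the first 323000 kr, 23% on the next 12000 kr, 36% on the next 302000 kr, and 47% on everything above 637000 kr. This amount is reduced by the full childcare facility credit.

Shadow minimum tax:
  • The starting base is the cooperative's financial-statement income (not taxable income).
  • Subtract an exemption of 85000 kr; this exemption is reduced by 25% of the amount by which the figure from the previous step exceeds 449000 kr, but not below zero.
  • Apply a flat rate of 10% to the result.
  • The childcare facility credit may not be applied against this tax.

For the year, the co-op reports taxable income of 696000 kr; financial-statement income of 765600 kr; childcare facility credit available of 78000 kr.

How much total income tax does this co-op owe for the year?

Regular tax:
  323000 kr × 16% = 51680 kr
  12000 kr × 23% = 2760 kr
  302000 kr × 36% = 108720 kr
  59000 kr × 47% = 27730 kr
  → 190890 kr
  Less childcare facility credit 78000 kr → 112890 kr

Shadow minimum tax:
  Base (financial-statement income): 765600 kr
  Exemption: 85000 kr − 25% × (765600 kr − 449000 kr) = 85000 kr − 79150 kr = 5850 kr
  Base: 765600 kr − 5850 kr = 759750 kr
  759750 kr × 10% = 75975 kr

112890 kr > 75975 kr, so the regular tax governs.

112890 kr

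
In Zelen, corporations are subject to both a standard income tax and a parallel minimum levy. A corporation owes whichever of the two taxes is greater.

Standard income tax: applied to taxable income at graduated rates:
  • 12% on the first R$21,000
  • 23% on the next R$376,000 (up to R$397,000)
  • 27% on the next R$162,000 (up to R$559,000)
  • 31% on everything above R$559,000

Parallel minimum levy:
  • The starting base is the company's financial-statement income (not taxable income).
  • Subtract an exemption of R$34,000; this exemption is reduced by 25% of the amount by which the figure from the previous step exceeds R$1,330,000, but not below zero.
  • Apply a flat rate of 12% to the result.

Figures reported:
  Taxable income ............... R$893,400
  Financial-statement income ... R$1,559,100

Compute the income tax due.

R$236,404

Standard income tax:
  R$21,000 × 12% = R$2,520
  R$376,000 × 23% = R$86,480
  R$162,000 × 27% = R$43,740
  R$334,400 × 31% = R$103,664
  → R$236,404

Parallel minimum levy:
  Base (financial-statement income): R$1,559,100
  Exemption: 25% × (R$1,559,100 − R$1,330,000) = R$57,275 ≥ R$34,000, so the exemption is fully phased out
  Base: R$1,559,100 − R$0 = R$1,559,100
  R$1,559,100 × 12% = R$187,092

R$236,404 > R$187,092, so the standard income tax governs.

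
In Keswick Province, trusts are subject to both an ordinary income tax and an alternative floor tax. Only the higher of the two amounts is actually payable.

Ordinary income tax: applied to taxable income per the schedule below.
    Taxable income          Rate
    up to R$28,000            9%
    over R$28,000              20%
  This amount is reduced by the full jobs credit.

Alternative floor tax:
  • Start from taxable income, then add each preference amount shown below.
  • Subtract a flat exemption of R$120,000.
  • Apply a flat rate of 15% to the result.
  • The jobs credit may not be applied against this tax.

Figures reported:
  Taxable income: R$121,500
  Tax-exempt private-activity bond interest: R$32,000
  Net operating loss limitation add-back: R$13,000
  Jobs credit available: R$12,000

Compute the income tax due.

Alternative floor tax:
  Adjusted income: R$121,500 + R$32,000 + R$13,000 = R$166,500
  Less exemption R$120,000 → base R$46,500
  R$46,500 × 15% = R$6,975

Ordinary income tax:
  R$28,000 × 9% = R$2,520
  R$93,500 × 20% = R$18,700
  → R$21,220
  Less jobs credit R$12,000 → R$9,220

R$9,220 > R$6,975, so the ordinary income tax governs.

R$9,220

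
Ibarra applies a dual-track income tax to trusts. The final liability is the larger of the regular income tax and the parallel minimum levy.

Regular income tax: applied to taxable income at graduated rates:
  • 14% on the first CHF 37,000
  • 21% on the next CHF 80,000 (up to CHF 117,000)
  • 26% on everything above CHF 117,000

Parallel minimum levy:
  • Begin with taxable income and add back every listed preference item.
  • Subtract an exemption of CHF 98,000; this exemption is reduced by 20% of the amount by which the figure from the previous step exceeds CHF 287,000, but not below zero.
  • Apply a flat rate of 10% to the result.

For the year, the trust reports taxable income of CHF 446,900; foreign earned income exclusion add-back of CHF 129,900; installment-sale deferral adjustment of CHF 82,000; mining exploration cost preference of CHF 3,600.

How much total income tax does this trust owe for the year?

Parallel minimum levy:
  Adjusted income: CHF 446,900 + CHF 129,900 + CHF 82,000 + CHF 3,600 = CHF 662,400
  Exemption: CHF 98,000 − 20% × (CHF 662,400 − CHF 287,000) = CHF 98,000 − CHF 75,080 = CHF 22,920
  Base: CHF 662,400 − CHF 22,920 = CHF 639,480
  CHF 639,480 × 10% = CHF 63,948

Regular income tax:
  CHF 37,000 × 14% = CHF 5,180
  CHF 80,000 × 21% = CHF 16,800
  CHF 329,900 × 26% = CHF 85,774
  → CHF 107,754

CHF 107,754 > CHF 63,948, so the regular income tax governs.

CHF 107,754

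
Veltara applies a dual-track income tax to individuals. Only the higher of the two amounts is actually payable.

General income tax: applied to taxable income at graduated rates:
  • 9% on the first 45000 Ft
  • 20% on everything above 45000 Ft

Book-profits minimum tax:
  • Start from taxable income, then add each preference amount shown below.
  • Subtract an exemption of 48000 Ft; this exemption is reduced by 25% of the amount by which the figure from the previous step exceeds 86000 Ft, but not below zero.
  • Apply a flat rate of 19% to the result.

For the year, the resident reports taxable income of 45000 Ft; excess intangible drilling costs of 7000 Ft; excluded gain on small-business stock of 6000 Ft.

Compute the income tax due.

4050 Ft

Book-profits minimum tax:
  Adjusted income: 45000 Ft + 7000 Ft + 6000 Ft = 58000 Ft
  Exemption: 58000 Ft ≤ 86000 Ft, so full 48000 Ft applies
  Base: 58000 Ft − 48000 Ft = 10000 Ft
  10000 Ft × 19% = 1900 Ft

General income tax:
  45000 Ft × 9% = 4050 Ft

4050 Ft > 1900 Ft, so the general income tax governs.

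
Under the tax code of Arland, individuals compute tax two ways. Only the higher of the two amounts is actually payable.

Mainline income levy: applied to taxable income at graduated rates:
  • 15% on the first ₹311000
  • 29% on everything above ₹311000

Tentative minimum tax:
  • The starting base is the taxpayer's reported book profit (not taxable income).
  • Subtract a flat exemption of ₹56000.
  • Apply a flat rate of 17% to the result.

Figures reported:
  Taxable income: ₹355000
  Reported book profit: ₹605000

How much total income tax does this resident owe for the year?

Tentative minimum tax:
  Base (reported book profit): ₹605000
  Less exemption ₹56000 → base ₹549000
  ₹549000 × 17% = ₹93330

Mainline income levy:
  ₹311000 × 15% = ₹46650
  ₹44000 × 29% = ₹12760
  → ₹59410

₹93330 > ₹59410, so the tentative minimum tax is the binding amount.

₹93330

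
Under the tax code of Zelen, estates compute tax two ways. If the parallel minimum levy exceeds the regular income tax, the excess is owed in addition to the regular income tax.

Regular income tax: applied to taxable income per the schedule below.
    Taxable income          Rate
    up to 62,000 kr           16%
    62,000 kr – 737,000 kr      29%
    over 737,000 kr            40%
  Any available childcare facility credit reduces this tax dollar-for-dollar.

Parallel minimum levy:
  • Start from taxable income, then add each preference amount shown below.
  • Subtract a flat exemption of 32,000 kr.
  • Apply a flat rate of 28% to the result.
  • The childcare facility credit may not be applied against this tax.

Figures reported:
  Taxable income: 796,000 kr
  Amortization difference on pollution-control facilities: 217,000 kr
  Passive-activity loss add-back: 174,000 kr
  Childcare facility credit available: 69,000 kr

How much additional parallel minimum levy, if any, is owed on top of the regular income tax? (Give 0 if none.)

163,130 kr

Regular income tax:
  62,000 kr × 16% = 9,920 kr
  675,000 kr × 29% = 195,750 kr
  59,000 kr × 40% = 23,600 kr
  → 229,270 kr
  Less childcare facility credit 69,000 kr → 160,270 kr

Parallel minimum levy:
  Adjusted income: 796,000 kr + 217,000 kr + 174,000 kr = 1,187,000 kr
  Less exemption 32,000 kr → base 1,155,000 kr
  1,155,000 kr × 28% = 323,400 kr

Excess of parallel minimum levy over regular income tax: 323,400 kr − 160,270 kr = 163,130 kr.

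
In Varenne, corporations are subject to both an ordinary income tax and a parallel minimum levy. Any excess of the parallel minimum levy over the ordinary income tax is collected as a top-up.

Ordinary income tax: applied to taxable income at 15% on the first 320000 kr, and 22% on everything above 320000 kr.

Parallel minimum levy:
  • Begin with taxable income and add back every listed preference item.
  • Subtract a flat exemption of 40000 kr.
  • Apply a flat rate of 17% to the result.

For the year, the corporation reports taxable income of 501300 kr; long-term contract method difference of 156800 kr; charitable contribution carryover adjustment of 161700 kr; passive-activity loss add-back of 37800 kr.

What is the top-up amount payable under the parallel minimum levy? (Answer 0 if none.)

51106 kr

Parallel minimum levy:
  Adjusted income: 501300 kr + 156800 kr + 161700 kr + 37800 kr = 857600 kr
  Less exemption 40000 kr → base 817600 kr
  817600 kr × 17% = 138992 kr

Ordinary income tax:
  320000 kr × 15% = 48000 kr
  181300 kr × 22% = 39886 kr
  → 87886 kr

Excess of parallel minimum levy over ordinary income tax: 138992 kr − 87886 kr = 51106 kr.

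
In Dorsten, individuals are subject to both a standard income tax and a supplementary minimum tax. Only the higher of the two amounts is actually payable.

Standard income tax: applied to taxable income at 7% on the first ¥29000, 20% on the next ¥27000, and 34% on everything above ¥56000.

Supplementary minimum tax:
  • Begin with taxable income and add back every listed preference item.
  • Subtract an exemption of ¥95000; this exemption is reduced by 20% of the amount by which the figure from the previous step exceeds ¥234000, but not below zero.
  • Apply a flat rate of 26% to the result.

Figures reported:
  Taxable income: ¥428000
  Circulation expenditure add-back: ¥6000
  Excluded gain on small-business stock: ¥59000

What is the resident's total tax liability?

¥133910

Supplementary minimum tax:
  Adjusted income: ¥428000 + ¥6000 + ¥59000 = ¥493000
  Exemption: ¥95000 − 20% × (¥493000 − ¥234000) = ¥95000 − ¥51800 = ¥43200
  Base: ¥493000 − ¥43200 = ¥449800
  ¥449800 × 26% = ¥116948

Standard income tax:
  ¥29000 × 7% = ¥2030
  ¥27000 × 20% = ¥5400
  ¥372000 × 34% = ¥126480
  → ¥133910

¥133910 > ¥116948, so the standard income tax governs.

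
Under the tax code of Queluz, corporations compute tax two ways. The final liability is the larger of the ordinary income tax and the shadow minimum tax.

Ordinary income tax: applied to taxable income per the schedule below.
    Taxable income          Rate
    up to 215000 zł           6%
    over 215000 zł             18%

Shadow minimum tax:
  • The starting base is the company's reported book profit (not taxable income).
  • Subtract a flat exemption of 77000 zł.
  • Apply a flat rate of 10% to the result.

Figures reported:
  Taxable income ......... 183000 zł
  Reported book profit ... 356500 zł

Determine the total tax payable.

Ordinary income tax:
  183000 zł × 6% = 10980 zł

Shadow minimum tax:
  Base (reported book profit): 356500 zł
  Less exemption 77000 zł → base 279500 zł
  279500 zł × 10% = 27950 zł

27950 zł > 10980 zł, so the shadow minimum tax is the binding amount.

27950 zł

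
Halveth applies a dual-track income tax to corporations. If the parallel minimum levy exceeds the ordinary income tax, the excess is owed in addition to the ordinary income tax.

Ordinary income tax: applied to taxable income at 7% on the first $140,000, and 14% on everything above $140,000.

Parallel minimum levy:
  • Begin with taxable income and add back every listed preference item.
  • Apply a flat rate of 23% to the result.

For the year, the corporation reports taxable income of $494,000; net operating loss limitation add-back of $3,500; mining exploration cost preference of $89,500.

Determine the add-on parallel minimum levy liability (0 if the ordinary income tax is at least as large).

Ordinary income tax:
  $140,000 × 7% = $9,800
  $354,000 × 14% = $49,560
  → $59,360

Parallel minimum levy:
  Adjusted income: $494,000 + $3,500 + $89,500 = $587,000
  $587,000 × 23% = $135,010

Excess of parallel minimum levy over ordinary income tax: $135,010 − $59,360 = $75,650.

$75,650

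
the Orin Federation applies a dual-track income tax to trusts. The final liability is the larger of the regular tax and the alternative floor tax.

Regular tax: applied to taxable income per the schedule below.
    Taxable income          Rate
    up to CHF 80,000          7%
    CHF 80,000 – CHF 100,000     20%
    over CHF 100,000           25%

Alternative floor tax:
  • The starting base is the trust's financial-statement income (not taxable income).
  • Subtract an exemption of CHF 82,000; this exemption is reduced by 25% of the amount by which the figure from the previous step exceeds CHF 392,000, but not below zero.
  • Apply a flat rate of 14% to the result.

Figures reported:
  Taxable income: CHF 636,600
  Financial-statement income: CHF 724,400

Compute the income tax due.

CHF 143,750

Regular tax:
  CHF 80,000 × 7% = CHF 5,600
  CHF 20,000 × 20% = CHF 4,000
  CHF 536,600 × 25% = CHF 134,150
  → CHF 143,750

Alternative floor tax:
  Base (financial-statement income): CHF 724,400
  Exemption: 25% × (CHF 724,400 − CHF 392,000) = CHF 83,100 ≥ CHF 82,000, so the exemption is fully phased out
  Base: CHF 724,400 − CHF 0 = CHF 724,400
  CHF 724,400 × 14% = CHF 101,416

CHF 143,750 > CHF 101,416, so the regular tax governs.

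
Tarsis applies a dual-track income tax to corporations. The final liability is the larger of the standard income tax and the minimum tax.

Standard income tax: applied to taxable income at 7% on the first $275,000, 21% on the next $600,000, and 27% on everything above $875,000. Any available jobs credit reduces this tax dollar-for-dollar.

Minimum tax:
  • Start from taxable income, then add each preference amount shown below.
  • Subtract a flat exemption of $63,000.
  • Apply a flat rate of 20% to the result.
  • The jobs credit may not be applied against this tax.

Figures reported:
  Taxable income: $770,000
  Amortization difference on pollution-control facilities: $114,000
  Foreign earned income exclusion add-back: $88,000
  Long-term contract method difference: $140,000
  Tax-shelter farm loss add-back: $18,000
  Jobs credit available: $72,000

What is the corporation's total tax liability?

Standard income tax:
  $275,000 × 7% = $19,250
  $495,000 × 21% = $103,950
  → $123,200
  Less jobs credit $72,000 → $51,200

Minimum tax:
  Adjusted income: $770,000 + $114,000 + $88,000 + $140,000 + $18,000 = $1,130,000
  Less exemption $63,000 → base $1,067,000
  $1,067,000 × 20% = $213,400

$213,400 > $51,200, so the minimum tax is the binding amount.

$213,400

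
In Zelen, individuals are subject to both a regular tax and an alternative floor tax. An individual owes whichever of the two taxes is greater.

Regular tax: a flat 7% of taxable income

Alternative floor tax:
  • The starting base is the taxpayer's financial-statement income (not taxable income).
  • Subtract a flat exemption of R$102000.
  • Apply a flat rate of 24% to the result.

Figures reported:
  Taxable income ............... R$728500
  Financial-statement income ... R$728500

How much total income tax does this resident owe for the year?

Alternative floor tax:
  Base (financial-statement income): R$728500
  Less exemption R$102000 → base R$626500
  R$626500 × 24% = R$150360

Regular tax:
  R$728500 × 7% = R$50995

R$150360 > R$50995, so the alternative floor tax is the binding amount.

R$150360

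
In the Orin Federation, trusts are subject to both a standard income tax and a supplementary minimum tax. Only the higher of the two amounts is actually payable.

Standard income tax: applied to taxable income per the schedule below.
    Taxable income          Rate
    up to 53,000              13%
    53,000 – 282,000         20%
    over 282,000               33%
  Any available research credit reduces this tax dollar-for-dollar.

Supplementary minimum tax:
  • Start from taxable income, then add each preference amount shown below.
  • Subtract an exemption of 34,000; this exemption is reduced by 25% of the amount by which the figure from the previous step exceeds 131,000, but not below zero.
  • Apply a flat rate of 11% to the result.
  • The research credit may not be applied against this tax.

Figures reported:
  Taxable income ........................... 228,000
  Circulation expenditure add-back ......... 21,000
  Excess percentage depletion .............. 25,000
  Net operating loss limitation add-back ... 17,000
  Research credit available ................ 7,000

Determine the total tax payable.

34,890

Standard income tax:
  53,000 × 13% = 6,890
  175,000 × 20% = 35,000
  → 41,890
  Less research credit 7,000 → 34,890

Supplementary minimum tax:
  Adjusted income: 228,000 + 21,000 + 25,000 + 17,000 = 291,000
  Exemption: 25% × (291,000 − 131,000) = 40,000 ≥ 34,000, so the exemption is fully phased out
  Base: 291,000 − 0 = 291,000
  291,000 × 11% = 32,010

34,890 > 32,010, so the standard income tax governs.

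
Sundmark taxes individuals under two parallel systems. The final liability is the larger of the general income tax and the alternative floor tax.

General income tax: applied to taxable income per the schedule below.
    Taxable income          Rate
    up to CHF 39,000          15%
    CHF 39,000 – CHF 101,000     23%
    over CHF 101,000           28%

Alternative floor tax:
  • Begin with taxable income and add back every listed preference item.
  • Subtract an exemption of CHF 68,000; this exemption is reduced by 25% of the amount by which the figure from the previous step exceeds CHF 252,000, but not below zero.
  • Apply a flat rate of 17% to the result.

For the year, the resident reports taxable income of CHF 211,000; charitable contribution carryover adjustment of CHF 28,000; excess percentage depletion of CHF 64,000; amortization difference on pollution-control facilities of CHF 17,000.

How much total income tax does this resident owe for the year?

CHF 50,910

Alternative floor tax:
  Adjusted income: CHF 211,000 + CHF 28,000 + CHF 64,000 + CHF 17,000 = CHF 320,000
  Exemption: CHF 68,000 − 25% × (CHF 320,000 − CHF 252,000) = CHF 68,000 − CHF 17,000 = CHF 51,000
  Base: CHF 320,000 − CHF 51,000 = CHF 269,000
  CHF 269,000 × 17% = CHF 45,730

General income tax:
  CHF 39,000 × 15% = CHF 5,850
  CHF 62,000 × 23% = CHF 14,260
  CHF 110,000 × 28% = CHF 30,800
  → CHF 50,910

CHF 50,910 > CHF 45,730, so the general income tax governs.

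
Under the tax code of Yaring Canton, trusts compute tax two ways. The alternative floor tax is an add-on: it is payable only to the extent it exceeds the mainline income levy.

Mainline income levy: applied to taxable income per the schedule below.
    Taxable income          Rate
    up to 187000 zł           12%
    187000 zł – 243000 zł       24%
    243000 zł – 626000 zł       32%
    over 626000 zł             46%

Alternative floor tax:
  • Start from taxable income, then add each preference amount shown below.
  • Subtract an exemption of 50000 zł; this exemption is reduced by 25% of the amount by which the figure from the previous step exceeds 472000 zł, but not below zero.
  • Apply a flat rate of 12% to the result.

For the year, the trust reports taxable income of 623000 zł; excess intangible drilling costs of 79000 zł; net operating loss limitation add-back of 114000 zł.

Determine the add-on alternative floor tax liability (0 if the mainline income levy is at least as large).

0 zł

Mainline income levy:
  187000 zł × 12% = 22440 zł
  56000 zł × 24% = 13440 zł
  380000 zł × 32% = 121600 zł
  → 157480 zł

Alternative floor tax:
  Adjusted income: 623000 zł + 79000 zł + 114000 zł = 816000 zł
  Exemption: 25% × (816000 zł − 472000 zł) = 86000 zł ≥ 50000 zł, so the exemption is fully phased out
  Base: 816000 zł − 0 zł = 816000 zł
  816000 zł × 12% = 97920 zł

97920 zł ≤ 157480 zł, so no add-on is due.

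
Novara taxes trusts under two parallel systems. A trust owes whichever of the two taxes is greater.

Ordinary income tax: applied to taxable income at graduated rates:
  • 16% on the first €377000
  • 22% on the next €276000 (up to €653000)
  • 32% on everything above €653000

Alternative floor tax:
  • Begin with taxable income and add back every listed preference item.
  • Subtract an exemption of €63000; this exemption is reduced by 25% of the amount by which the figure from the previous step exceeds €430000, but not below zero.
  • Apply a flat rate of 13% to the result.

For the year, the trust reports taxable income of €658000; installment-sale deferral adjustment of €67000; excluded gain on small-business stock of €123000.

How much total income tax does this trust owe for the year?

€122640

Ordinary income tax:
  €377000 × 16% = €60320
  €276000 × 22% = €60720
  €5000 × 32% = €1600
  → €122640

Alternative floor tax:
  Adjusted income: €658000 + €67000 + €123000 = €848000
  Exemption: 25% × (€848000 − €430000) = €104500 ≥ €63000, so the exemption is fully phased out
  Base: €848000 − €0 = €848000
  €848000 × 13% = €110240

€122640 > €110240, so the ordinary income tax governs.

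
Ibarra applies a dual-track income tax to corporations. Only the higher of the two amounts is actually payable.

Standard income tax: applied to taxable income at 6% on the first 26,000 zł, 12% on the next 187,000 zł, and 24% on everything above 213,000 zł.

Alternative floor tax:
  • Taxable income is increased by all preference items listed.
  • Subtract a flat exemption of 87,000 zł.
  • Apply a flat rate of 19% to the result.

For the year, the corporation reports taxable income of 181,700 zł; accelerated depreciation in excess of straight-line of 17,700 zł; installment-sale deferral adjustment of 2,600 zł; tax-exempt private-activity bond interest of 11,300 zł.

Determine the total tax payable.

23,997 zł

Alternative floor tax:
  Adjusted income: 181,700 zł + 17,700 zł + 2,600 zł + 11,300 zł = 213,300 zł
  Less exemption 87,000 zł → base 126,300 zł
  126,300 zł × 19% = 23,997 zł

Standard income tax:
  26,000 zł × 6% = 1,560 zł
  155,700 zł × 12% = 18,684 zł
  → 20,244 zł

23,997 zł > 20,244 zł, so the alternative floor tax is the binding amount.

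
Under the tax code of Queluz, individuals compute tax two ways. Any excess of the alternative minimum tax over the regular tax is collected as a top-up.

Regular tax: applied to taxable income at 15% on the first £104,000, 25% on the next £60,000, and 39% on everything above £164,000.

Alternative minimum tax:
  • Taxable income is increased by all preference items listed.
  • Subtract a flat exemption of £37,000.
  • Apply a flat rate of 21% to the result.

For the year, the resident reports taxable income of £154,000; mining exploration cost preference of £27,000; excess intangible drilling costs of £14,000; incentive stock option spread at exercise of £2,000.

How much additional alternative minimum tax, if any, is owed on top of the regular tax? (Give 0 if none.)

Regular tax:
  £104,000 × 15% = £15,600
  £50,000 × 25% = £12,500
  → £28,100

Alternative minimum tax:
  Adjusted income: £154,000 + £27,000 + £14,000 + £2,000 = £197,000
  Less exemption £37,000 → base £160,000
  £160,000 × 21% = £33,600

Excess of alternative minimum tax over regular tax: £33,600 − £28,100 = £5,500.

£5,500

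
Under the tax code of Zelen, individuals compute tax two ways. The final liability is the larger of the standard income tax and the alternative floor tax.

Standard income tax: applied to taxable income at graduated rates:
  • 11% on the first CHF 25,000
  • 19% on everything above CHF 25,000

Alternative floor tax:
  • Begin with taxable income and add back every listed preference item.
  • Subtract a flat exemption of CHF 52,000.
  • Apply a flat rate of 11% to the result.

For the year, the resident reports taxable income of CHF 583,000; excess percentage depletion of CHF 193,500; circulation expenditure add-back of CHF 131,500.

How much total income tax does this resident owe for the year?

Alternative floor tax:
  Adjusted income: CHF 583,000 + CHF 193,500 + CHF 131,500 = CHF 908,000
  Less exemption CHF 52,000 → base CHF 856,000
  CHF 856,000 × 11% = CHF 94,160

Standard income tax:
  CHF 25,000 × 11% = CHF 2,750
  CHF 558,000 × 19% = CHF 106,020
  → CHF 108,770

CHF 108,770 > CHF 94,160, so the standard income tax governs.

CHF 108,770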